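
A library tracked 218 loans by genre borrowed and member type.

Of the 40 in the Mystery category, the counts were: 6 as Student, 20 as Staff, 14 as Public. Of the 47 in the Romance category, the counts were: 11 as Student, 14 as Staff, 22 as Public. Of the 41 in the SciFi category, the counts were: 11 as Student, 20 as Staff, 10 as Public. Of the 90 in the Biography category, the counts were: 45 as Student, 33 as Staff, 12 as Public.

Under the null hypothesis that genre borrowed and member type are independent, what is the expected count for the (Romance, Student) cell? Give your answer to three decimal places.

Row total (Romance) = 47; column total (Student) = 73; grand total N = 218.
Expected count = (row total × column total) / N = 47 × 73 / 218 = 15.739.

15.739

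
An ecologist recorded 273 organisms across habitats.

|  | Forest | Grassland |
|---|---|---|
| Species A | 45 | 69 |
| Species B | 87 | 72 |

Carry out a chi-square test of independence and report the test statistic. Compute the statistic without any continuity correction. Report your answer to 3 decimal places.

6.178

Row totals: 114, 159. Column totals: 132, 141. Grand total N = 273.
Expected counts (row total × column total / N):
  Species A, Forest: 114×132/273 = 55.1209
  Species A, Grassland: 114×141/273 = 58.8791
  Species B, Forest: 159×132/273 = 76.8791
  Species B, Grassland: 159×141/273 = 82.1209
Contributions (O − E)²/E:
  (45 − 55.1209)²/55.1209 = 1.8583
  (69 − 58.8791)²/58.8791 = 1.7397
  (87 − 76.8791)²/76.8791 = 1.3324
  (72 − 82.1209)²/82.1209 = 1.2473
χ² = 1.8583 + 1.7397 + 1.3324 + 1.2473 = 6.178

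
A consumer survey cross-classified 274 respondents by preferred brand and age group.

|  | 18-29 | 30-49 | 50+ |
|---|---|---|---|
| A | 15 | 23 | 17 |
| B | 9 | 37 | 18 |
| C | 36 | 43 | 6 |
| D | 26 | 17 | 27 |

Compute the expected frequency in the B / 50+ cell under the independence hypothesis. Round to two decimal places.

Row total (B) = 64; column total (50+) = 68; grand total N = 274.
Expected count = (row total × column total) / N = 64 × 68 / 274 = 15.88.

15.88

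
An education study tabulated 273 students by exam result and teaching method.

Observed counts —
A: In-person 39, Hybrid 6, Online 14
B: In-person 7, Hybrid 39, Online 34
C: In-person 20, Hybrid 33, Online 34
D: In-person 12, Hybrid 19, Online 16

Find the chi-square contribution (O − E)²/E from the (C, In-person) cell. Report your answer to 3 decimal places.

Row total (C) = 87; column total (In-person) = 78; N = 273.
Expected count E = 87 × 78 / 273 = 24.8571.
Contribution = (O − E)²/E = (20 − 24.8571)² / 24.8571 = 0.949.

0.949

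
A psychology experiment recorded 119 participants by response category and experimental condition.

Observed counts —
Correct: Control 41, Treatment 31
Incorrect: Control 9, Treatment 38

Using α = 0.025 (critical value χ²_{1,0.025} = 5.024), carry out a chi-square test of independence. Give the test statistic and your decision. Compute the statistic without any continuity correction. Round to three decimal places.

Row totals: 72, 47. Column totals: 50, 69. Grand total N = 119.
Expected counts (row total × column total / N):
  Correct, Control: 72×50/119 = 30.2521
  Correct, Treatment: 72×69/119 = 41.7479
  Incorrect, Control: 47×50/119 = 19.7479
  Incorrect, Treatment: 47×69/119 = 27.2521
Contributions (O − E)²/E:
  (41 − 30.2521)²/30.2521 = 3.8185
  (31 − 41.7479)²/41.7479 = 2.7670
  (9 − 19.7479)²/19.7479 = 5.8496
  (38 − 27.2521)²/27.2521 = 4.2388
χ² = 3.8185 + 2.7670 + 5.8496 + 4.2388 = 16.674
df = (2−1)(2−1) = 1. Since 16.674 > 5.024, reject the null hypothesis of independence at α = 0.025.

16.674; reject H₀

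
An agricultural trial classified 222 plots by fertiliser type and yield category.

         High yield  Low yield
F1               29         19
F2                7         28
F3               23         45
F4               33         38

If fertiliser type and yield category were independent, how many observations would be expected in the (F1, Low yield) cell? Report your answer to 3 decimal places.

Row total (F1) = 48; column total (Low yield) = 130; grand total N = 222.
Expected count = (row total × column total) / N = 48 × 130 / 222 = 28.108.

28.108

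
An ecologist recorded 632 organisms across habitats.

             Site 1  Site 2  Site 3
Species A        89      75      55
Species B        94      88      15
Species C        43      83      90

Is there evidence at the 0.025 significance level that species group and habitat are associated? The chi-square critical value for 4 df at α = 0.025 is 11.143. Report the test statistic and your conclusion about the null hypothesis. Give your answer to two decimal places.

74.62; reject H₀

Row totals: 219, 197, 216. Column totals: 226, 246, 160. Grand total N = 632.
Expected counts (row total × column total / N):
  Species A, Site 1: 219×226/632 = 78.313
  Species A, Site 2: 219×246/632 = 85.244
  Species A, Site 3: 219×160/632 = 55.443
  Species B, Site 1: 197×226/632 = 70.446
  Species B, Site 2: 197×246/632 = 76.680
  Species B, Site 3: 197×160/632 = 49.873
  Species C, Site 1: 216×226/632 = 77.241
  Species C, Site 2: 216×246/632 = 84.076
  Species C, Site 3: 216×160/632 = 54.684
Contributions (O − E)²/E:
  (89 − 78.313)²/78.313 = 1.4584
  (75 − 85.244)²/85.244 = 1.2310
  (55 − 55.443)²/55.443 = 0.0035
  (94 − 70.446)²/70.446 = 7.8754
  (88 − 76.680)²/76.680 = 1.6711
  (15 − 49.873)²/49.873 = 24.3845
  (43 − 77.241)²/77.241 = 15.1791
  (83 − 84.076)²/84.076 = 0.0138
  (90 − 54.684)²/54.684 = 22.8078
χ² = 1.4584 + 1.2310 + 0.0035 + 7.8754 + 1.6711 + 24.3845 + 15.1791 + 0.0138 + 22.8078 = 74.62
df = (3−1)(3−1) = 4. Since 74.62 > 11.143, reject the null hypothesis of independence at α = 0.025.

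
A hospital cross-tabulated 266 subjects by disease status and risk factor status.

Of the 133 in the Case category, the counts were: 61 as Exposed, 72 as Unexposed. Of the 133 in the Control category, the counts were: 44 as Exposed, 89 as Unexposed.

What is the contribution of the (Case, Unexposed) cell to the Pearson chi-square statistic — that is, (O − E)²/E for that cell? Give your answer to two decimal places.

Row total (Case) = 133; column total (Unexposed) = 161; N = 266.
Expected count E = 133 × 161 / 266 = 80.500.
Contribution = (O − E)²/E = (72 − 80.500)² / 80.500 = 0.90.

0.90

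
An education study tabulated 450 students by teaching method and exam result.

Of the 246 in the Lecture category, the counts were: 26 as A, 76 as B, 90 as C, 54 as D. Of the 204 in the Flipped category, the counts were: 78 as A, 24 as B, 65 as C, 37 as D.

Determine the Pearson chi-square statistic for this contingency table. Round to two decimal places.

56.82

Row totals: 246, 204. Column totals: 104, 100, 155, 91. Grand total N = 450.
Expected counts (row total × column total / N):
  Lecture, A: 246×104/450 = 56.8533
  Lecture, B: 246×100/450 = 54.6667
  Lecture, C: 246×155/450 = 84.7333
  Lecture, D: 246×91/450 = 49.7467
  Flipped, A: 204×104/450 = 47.1467
  Flipped, B: 204×100/450 = 45.3333
  Flipped, C: 204×155/450 = 70.2667
  Flipped, D: 204×91/450 = 41.2533
Contributions (O − E)²/E:
  (26 − 56.8533)²/56.8533 = 16.7436
  (76 − 54.6667)²/54.6667 = 8.3252
  (90 − 84.7333)²/84.7333 = 0.3274
  (54 − 49.7467)²/49.7467 = 0.3637
  (78 − 47.1467)²/47.1467 = 20.1907
  (24 − 45.3333)²/45.3333 = 10.0392
  (65 − 70.2667)²/70.2667 = 0.3948
  (37 − 41.2533)²/41.2533 = 0.4385
χ² = 16.7436 + 8.3252 + 0.3274 + 0.3637 + 20.1907 + 10.0392 + 0.3948 + 0.4385 = 56.82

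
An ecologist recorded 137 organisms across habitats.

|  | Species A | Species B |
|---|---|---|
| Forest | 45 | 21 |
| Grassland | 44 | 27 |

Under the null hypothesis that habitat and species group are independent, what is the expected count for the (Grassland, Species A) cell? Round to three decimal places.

Row total (Grassland) = 71; column total (Species A) = 89; grand total N = 137.
Expected count = (row total × column total) / N = 71 × 89 / 137 = 46.124.

46.124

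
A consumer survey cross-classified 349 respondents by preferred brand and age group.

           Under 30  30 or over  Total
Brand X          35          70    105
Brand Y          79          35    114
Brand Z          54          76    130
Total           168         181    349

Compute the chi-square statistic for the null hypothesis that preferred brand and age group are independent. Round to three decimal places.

31.932

Grand total N = 349.
Expected counts (row total × column total / N):
  Brand X, Under 30: 105×168/349 = 50.5444
  Brand X, 30 or over: 105×181/349 = 54.4556
  Brand Y, Under 30: 114×168/349 = 54.8768
  Brand Y, 30 or over: 114×181/349 = 59.1232
  Brand Z, Under 30: 130×168/349 = 62.5788
  Brand Z, 30 or over: 130×181/349 = 67.4212
Contributions (O − E)²/E:
  (35 − 50.5444)²/50.5444 = 4.7805
  (70 − 54.4556)²/54.4556 = 4.4372
  (79 − 54.8768)²/54.8768 = 10.6043
  (35 − 59.1232)²/59.1232 = 9.8426
  (54 − 62.5788)²/62.5788 = 1.1761
  (76 − 67.4212)²/67.4212 = 1.0916
χ² = 4.7805 + 4.4372 + 10.6043 + 9.8426 + 1.1761 + 1.0916 = 31.932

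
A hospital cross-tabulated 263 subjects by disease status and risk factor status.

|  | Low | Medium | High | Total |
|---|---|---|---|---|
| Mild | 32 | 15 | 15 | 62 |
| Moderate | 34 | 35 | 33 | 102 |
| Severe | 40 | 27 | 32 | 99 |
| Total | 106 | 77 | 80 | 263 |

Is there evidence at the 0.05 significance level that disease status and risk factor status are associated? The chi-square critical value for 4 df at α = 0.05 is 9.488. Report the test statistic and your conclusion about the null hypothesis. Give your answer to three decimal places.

5.798; fail to reject H₀

Grand total N = 263.
Expected counts (row total × column total / N):
  Mild, Low: 62×106/263 = 24.9886
  Mild, Medium: 62×77/263 = 18.1521
  Mild, High: 62×80/263 = 18.8593
  Moderate, Low: 102×106/263 = 41.1103
  Moderate, Medium: 102×77/263 = 29.8631
  Moderate, High: 102×80/263 = 31.0266
  Severe, Low: 99×106/263 = 39.9011
  Severe, Medium: 99×77/263 = 28.9848
  Severe, High: 99×80/263 = 30.1141
Contributions (O − E)²/E:
  (32 − 24.9886)²/24.9886 = 1.9673
  (15 − 18.1521)²/18.1521 = 0.5474
  (15 − 18.8593)²/18.8593 = 0.7898
  (34 − 41.1103)²/41.1103 = 1.2298
  (35 − 29.8631)²/29.8631 = 0.8836
  (33 − 31.0266)²/31.0266 = 0.1255
  (40 − 39.9011)²/39.9011 = 0.0002
  (27 − 28.9848)²/28.9848 = 0.1359
  (32 − 30.1141)²/30.1141 = 0.1181
χ² = 1.9673 + 0.5474 + 0.7898 + 1.2298 + 0.8836 + 0.1255 + 0.0002 + 0.1359 + 0.1181 = 5.798
df = (3−1)(3−1) = 4. Since 5.798 < 9.488, fail to reject the null hypothesis of independence at α = 0.05.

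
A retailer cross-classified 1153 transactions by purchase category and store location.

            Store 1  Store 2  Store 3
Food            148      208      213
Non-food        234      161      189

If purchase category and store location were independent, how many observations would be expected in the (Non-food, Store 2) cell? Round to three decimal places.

Row total (Non-food) = 584; column total (Store 2) = 369; grand total N = 1153.
Expected count = (row total × column total) / N = 584 × 369 / 1153 = 186.900.

186.900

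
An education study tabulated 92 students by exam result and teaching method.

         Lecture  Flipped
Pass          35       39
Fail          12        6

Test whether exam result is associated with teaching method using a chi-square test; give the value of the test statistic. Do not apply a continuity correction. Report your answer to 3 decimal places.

2.174

Row totals: 74, 18. Column totals: 47, 45. Grand total N = 92.
Expected counts (row total × column total / N):
  Pass, Lecture: 74×47/92 = 37.8043
  Pass, Flipped: 74×45/92 = 36.1957
  Fail, Lecture: 18×47/92 = 9.1957
  Fail, Flipped: 18×45/92 = 8.8043
Contributions (O − E)²/E:
  (35 − 37.8043)²/37.8043 = 0.2080
  (39 − 36.1957)²/36.1957 = 0.2173
  (12 − 9.1957)²/9.1957 = 0.8552
  (6 − 8.8043)²/8.8043 = 0.8932
χ² = 0.2080 + 0.2173 + 0.8552 + 0.8932 = 2.174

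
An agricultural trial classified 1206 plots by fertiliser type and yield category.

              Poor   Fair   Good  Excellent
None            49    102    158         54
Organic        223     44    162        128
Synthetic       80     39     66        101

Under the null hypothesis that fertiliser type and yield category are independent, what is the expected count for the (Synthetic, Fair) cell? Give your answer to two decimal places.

43.87

Row total (Synthetic) = 286; column total (Fair) = 185; grand total N = 1206.
Expected count = (row total × column total) / N = 286 × 185 / 1206 = 43.87.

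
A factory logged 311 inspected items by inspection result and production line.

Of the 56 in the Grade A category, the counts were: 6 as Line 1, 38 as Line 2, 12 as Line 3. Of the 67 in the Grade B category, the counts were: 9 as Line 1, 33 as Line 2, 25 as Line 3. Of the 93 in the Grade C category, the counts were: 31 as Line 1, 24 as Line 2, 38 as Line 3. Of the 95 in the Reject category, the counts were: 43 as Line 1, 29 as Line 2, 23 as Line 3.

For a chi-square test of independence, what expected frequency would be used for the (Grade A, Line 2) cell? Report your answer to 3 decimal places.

22.328

Row total (Grade A) = 56; column total (Line 2) = 124; grand total N = 311.
Expected count = (row total × column total) / N = 56 × 124 / 311 = 22.328.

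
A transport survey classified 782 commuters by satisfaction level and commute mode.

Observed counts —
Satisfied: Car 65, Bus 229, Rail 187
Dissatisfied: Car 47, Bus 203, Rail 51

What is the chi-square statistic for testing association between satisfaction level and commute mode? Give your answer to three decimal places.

43.019

Row totals: 481, 301. Column totals: 112, 432, 238. Grand total N = 782.
Expected counts (row total × column total / N):
  Satisfied, Car: 481×112/782 = 68.8900
  Satisfied, Bus: 481×432/782 = 265.7187
  Satisfied, Rail: 481×238/782 = 146.3913
  Dissatisfied, Car: 301×112/782 = 43.1100
  Dissatisfied, Bus: 301×432/782 = 166.2813
  Dissatisfied, Rail: 301×238/782 = 91.6087
Contributions (O − E)²/E:
  (65 − 68.8900)²/68.8900 = 0.2197
  (229 − 265.7187)²/265.7187 = 5.0740
  (187 − 146.3913)²/146.3913 = 11.2648
  (47 − 43.1100)²/43.1100 = 0.3510
  (203 − 166.2813)²/166.2813 = 8.1083
  (51 − 91.6087)²/91.6087 = 18.0012
χ² = 0.2197 + 5.0740 + 11.2648 + 0.3510 + 8.1083 + 18.0012 = 43.019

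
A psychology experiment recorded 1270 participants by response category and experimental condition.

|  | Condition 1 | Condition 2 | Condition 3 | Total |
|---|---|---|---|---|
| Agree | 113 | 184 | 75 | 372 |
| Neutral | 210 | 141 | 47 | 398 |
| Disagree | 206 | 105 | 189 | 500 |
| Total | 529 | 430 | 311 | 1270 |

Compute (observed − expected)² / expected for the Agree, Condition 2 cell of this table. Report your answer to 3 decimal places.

26.752

Row total (Agree) = 372; column total (Condition 2) = 430; N = 1270.
Expected count E = 372 × 430 / 1270 = 125.9528.
Contribution = (O − E)²/E = (184 − 125.9528)² / 125.9528 = 26.752.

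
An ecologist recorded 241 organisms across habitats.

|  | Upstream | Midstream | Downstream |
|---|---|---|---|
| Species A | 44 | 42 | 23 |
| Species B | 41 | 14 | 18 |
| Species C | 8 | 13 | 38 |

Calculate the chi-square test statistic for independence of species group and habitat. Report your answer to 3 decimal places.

Row totals: 109, 73, 59. Column totals: 93, 69, 79. Grand total N = 241.
Expected counts (row total × column total / N):
  Species A, Upstream: 109×93/241 = 42.0622
  Species A, Midstream: 109×69/241 = 31.2075
  Species A, Downstream: 109×79/241 = 35.7303
  Species B, Upstream: 73×93/241 = 28.1701
  Species B, Midstream: 73×69/241 = 20.9004
  Species B, Downstream: 73×79/241 = 23.9295
  Species C, Upstream: 59×93/241 = 22.7676
  Species C, Midstream: 59×69/241 = 16.8921
  Species C, Downstream: 59×79/241 = 19.3402
Contributions (O − E)²/E:
  (44 − 42.0622)²/42.0622 = 0.0893
  (42 − 31.2075)²/31.2075 = 3.7324
  (23 − 35.7303)²/35.7303 = 4.5357
  (41 − 28.1701)²/28.1701 = 5.8433
  (14 − 20.9004)²/20.9004 = 2.2782
  (18 − 23.9295)²/23.9295 = 1.4693
  (8 − 22.7676)²/22.7676 = 9.5786
  (13 − 16.8921)²/16.8921 = 0.8968
  (38 − 19.3402)²/19.3402 = 18.0033
χ² = 0.0893 + 3.7324 + 4.5357 + 5.8433 + 2.2782 + 1.4693 + 9.5786 + 0.8968 + 18.0033 = 46.427

46.427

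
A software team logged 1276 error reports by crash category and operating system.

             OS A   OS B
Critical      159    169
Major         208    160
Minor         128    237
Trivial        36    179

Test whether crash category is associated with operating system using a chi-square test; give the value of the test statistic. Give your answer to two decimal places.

Row totals: 328, 368, 365, 215. Column totals: 531, 745. Grand total N = 1276.
Expected counts (row total × column total / N):
  Critical, OS A: 328×531/1276 = 136.495
  Critical, OS B: 328×745/1276 = 191.505
  Major, OS A: 368×531/1276 = 153.141
  Major, OS B: 368×745/1276 = 214.859
  Minor, OS A: 365×531/1276 = 151.893
  Minor, OS B: 365×745/1276 = 213.107
  Trivial, OS A: 215×531/1276 = 89.471
  Trivial, OS B: 215×745/1276 = 125.529
Contributions (O − E)²/E:
  (159 − 136.495)²/136.495 = 3.7106
  (169 − 191.505)²/191.505 = 2.6447
  (208 − 153.141)²/153.141 = 19.6519
  (160 − 214.859)²/214.859 = 14.0069
  (128 − 151.893)²/151.893 = 3.7584
  (237 − 213.107)²/213.107 = 2.6788
  (36 − 89.471)²/89.471 = 31.9561
  (179 − 125.529)²/125.529 = 22.7768
χ² = 3.7106 + 2.6447 + 19.6519 + 14.0069 + 3.7584 + 2.6788 + 31.9561 + 22.7768 = 101.18

101.18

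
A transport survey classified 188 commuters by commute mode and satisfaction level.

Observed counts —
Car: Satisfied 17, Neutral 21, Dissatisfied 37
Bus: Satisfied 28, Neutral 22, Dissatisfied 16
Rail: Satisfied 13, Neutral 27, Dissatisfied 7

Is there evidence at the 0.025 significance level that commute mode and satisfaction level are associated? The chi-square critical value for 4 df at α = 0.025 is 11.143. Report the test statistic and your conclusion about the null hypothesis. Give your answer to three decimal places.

Row totals: 75, 66, 47. Column totals: 58, 70, 60. Grand total N = 188.
Expected counts (row total × column total / N):
  Car, Satisfied: 75×58/188 = 23.1383
  Car, Neutral: 75×70/188 = 27.9255
  Car, Dissatisfied: 75×60/188 = 23.9362
  Bus, Satisfied: 66×58/188 = 20.3617
  Bus, Neutral: 66×70/188 = 24.5745
  Bus, Dissatisfied: 66×60/188 = 21.0638
  Rail, Satisfied: 47×58/188 = 14.5000
  Rail, Neutral: 47×70/188 = 17.5000
  Rail, Dissatisfied: 47×60/188 = 15.0000
Contributions (O − E)²/E:
  (17 − 23.1383)²/23.1383 = 1.6284
  (21 − 27.9255)²/27.9255 = 1.7175
  (37 − 23.9362)²/23.9362 = 7.1299
  (28 − 20.3617)²/20.3617 = 2.8654
  (22 − 24.5745)²/24.5745 = 0.2697
  (16 − 21.0638)²/21.0638 = 1.2174
  (13 − 14.5000)²/14.5000 = 0.1552
  (27 − 17.5000)²/17.5000 = 5.1571
  (7 − 15.0000)²/15.0000 = 4.2667
χ² = 1.6284 + 1.7175 + 7.1299 + 2.8654 + 0.2697 + 1.2174 + 0.1552 + 5.1571 + 4.2667 = 24.407
df = (3−1)(3−1) = 4. Since 24.407 > 11.143, reject the null hypothesis of independence at α = 0.025.

24.407; reject H₀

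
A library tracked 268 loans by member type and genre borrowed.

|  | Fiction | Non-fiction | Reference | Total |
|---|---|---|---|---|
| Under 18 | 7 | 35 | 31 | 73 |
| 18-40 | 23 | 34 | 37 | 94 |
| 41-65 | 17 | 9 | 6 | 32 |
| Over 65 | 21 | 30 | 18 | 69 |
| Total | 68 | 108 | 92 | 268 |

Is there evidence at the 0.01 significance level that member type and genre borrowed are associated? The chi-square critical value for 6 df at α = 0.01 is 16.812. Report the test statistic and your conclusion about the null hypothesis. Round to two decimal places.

26.14; reject H₀

Grand total N = 268.
Expected counts (row total × column total / N):
  Under 18, Fiction: 73×68/268 = 18.5224
  Under 18, Non-fiction: 73×108/268 = 29.4179
  Under 18, Reference: 73×92/268 = 25.0597
  18-40, Fiction: 94×68/268 = 23.8507
  18-40, Non-fiction: 94×108/268 = 37.8806
  18-40, Reference: 94×92/268 = 32.2687
  41-65, Fiction: 32×68/268 = 8.1194
  41-65, Non-fiction: 32×108/268 = 12.8955
  41-65, Reference: 32×92/268 = 10.9851
  Over 65, Fiction: 69×68/268 = 17.5075
  Over 65, Non-fiction: 69×108/268 = 27.8060
  Over 65, Reference: 69×92/268 = 23.6866
Contributions (O − E)²/E:
  (7 − 18.5224)²/18.5224 = 7.1678
  (35 − 29.4179)²/29.4179 = 1.0592
  (31 − 25.0597)²/25.0597 = 1.4081
  (23 − 23.8507)²/23.8507 = 0.0303
  (34 − 37.8806)²/37.8806 = 0.3975
  (37 − 32.2687)²/32.2687 = 0.6937
  (17 − 8.1194)²/8.1194 = 9.7132
  (9 − 12.8955)²/12.8955 = 1.1768
  (6 − 10.9851)²/10.9851 = 2.2623
  (21 − 17.5075)²/17.5075 = 0.6967
  (30 − 27.8060)²/27.8060 = 0.1731
  (18 − 23.6866)²/23.6866 = 1.3652
χ² = 7.1678 + 1.0592 + 1.4081 + 0.0303 + 0.3975 + 0.6937 + 9.7132 + 1.1768 + 2.2623 + 0.6967 + 0.1731 + 1.3652 = 26.14
df = (4−1)(3−1) = 6. Since 26.14 > 16.812, reject the null hypothesis of independence at α = 0.01.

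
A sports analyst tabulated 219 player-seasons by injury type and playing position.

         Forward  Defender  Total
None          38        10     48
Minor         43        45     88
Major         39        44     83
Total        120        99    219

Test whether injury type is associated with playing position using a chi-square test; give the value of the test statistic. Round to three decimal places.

14.802

Grand total N = 219.
Expected counts (row total × column total / N):
  None, Forward: 48×120/219 = 26.3014
  None, Defender: 48×99/219 = 21.6986
  Minor, Forward: 88×120/219 = 48.2192
  Minor, Defender: 88×99/219 = 39.7808
  Major, Forward: 83×120/219 = 45.4795
  Major, Defender: 83×99/219 = 37.5205
Contributions (O − E)²/E:
  (38 − 26.3014)²/26.3014 = 5.2034
  (10 − 21.6986)²/21.6986 = 6.3072
  (43 − 48.2192)²/48.2192 = 0.5649
  (45 − 39.7808)²/39.7808 = 0.6848
  (39 − 45.4795)²/45.4795 = 0.9231
  (44 − 37.5205)²/37.5205 = 1.1190
χ² = 5.2034 + 6.3072 + 0.5649 + 0.6848 + 0.9231 + 1.1190 = 14.802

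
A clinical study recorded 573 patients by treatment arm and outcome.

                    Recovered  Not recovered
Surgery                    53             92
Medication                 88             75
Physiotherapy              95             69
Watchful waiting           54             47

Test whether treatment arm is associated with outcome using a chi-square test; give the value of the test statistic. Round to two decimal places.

16.05

Row totals: 145, 163, 164, 101. Column totals: 290, 283. Grand total N = 573.
Expected counts (row total × column total / N):
  Surgery, Recovered: 145×290/573 = 73.386
  Surgery, Not recovered: 145×283/573 = 71.614
  Medication, Recovered: 163×290/573 = 82.496
  Medication, Not recovered: 163×283/573 = 80.504
  Physiotherapy, Recovered: 164×290/573 = 83.002
  Physiotherapy, Not recovered: 164×283/573 = 80.998
  Watchful waiting, Recovered: 101×290/573 = 51.117
  Watchful waiting, Not recovered: 101×283/573 = 49.883
Contributions (O − E)²/E:
  (53 − 73.386)²/73.386 = 5.6631
  (92 − 71.614)²/71.614 = 5.8032
  (88 − 82.496)²/82.496 = 0.3672
  (75 − 80.504)²/80.504 = 0.3763
  (95 − 83.002)²/83.002 = 1.7343
  (69 − 80.998)²/80.998 = 1.7772
  (54 − 51.117)²/51.117 = 0.1626
  (47 − 49.883)²/49.883 = 0.1666
χ² = 5.6631 + 5.8032 + 0.3672 + 0.3763 + 1.7343 + 1.7772 + 0.1626 + 0.1666 = 16.05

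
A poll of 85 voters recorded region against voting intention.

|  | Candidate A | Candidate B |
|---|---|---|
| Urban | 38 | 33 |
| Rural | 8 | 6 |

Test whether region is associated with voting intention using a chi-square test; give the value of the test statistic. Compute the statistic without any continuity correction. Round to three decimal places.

0.062

Row totals: 71, 14. Column totals: 46, 39. Grand total N = 85.
Expected counts (row total × column total / N):
  Urban, Candidate A: 71×46/85 = 38.4235
  Urban, Candidate B: 71×39/85 = 32.5765
  Rural, Candidate A: 14×46/85 = 7.5765
  Rural, Candidate B: 14×39/85 = 6.4235
Contributions (O − E)²/E:
  (38 − 38.4235)²/38.4235 = 0.0047
  (33 − 32.5765)²/32.5765 = 0.0055
  (8 − 7.5765)²/7.5765 = 0.0237
  (6 − 6.4235)²/6.4235 = 0.0279
χ² = 0.0047 + 0.0055 + 0.0237 + 0.0279 = 0.062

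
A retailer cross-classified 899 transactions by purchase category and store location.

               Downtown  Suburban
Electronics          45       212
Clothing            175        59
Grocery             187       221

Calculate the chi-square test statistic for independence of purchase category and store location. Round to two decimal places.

Row totals: 257, 234, 408. Column totals: 407, 492. Grand total N = 899.
Expected counts (row total × column total / N):
  Electronics, Downtown: 257×407/899 = 116.3504
  Electronics, Suburban: 257×492/899 = 140.6496
  Clothing, Downtown: 234×407/899 = 105.9377
  Clothing, Suburban: 234×492/899 = 128.0623
  Grocery, Downtown: 408×407/899 = 184.7119
  Grocery, Suburban: 408×492/899 = 223.2881
Contributions (O − E)²/E:
  (45 − 116.3504)²/116.3504 = 43.7547
  (212 − 140.6496)²/140.6496 = 36.1955
  (175 − 105.9377)²/105.9377 = 45.0227
  (59 − 128.0623)²/128.0623 = 37.2444
  (187 − 184.7119)²/184.7119 = 0.0283
  (221 − 223.2881)²/223.2881 = 0.0234
χ² = 43.7547 + 36.1955 + 45.0227 + 37.2444 + 0.0283 + 0.0234 = 162.27

162.27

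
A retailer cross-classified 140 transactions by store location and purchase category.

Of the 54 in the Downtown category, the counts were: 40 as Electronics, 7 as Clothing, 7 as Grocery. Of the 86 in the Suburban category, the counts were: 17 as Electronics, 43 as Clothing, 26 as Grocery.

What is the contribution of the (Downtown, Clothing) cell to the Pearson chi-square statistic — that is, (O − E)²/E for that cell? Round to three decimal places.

Row total (Downtown) = 54; column total (Clothing) = 50; N = 140.
Expected count E = 54 × 50 / 140 = 19.2857.
Contribution = (O − E)²/E = (7 − 19.2857)² / 19.2857 = 7.826.

7.826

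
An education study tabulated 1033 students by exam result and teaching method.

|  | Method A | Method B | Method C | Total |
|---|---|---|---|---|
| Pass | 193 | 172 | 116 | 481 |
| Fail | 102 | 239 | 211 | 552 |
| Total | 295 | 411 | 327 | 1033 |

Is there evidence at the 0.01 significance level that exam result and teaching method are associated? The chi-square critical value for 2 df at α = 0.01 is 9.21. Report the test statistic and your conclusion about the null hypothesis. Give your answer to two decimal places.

62.01; reject H₀

Grand total N = 1033.
Expected counts (row total × column total / N):
  Pass, Method A: 481×295/1033 = 137.362
  Pass, Method B: 481×411/1033 = 191.376
  Pass, Method C: 481×327/1033 = 152.262
  Fail, Method A: 552×295/1033 = 157.638
  Fail, Method B: 552×411/1033 = 219.624
  Fail, Method C: 552×327/1033 = 174.738
Contributions (O − E)²/E:
  (193 − 137.362)²/137.362 = 22.5360
  (172 − 191.376)²/191.376 = 1.9617
  (116 − 152.262)²/152.262 = 8.6360
  (102 − 157.638)²/157.638 = 19.6373
  (239 − 219.624)²/219.624 = 1.7094
  (211 − 174.738)²/174.738 = 7.5252
χ² = 22.5360 + 1.9617 + 8.6360 + 19.6373 + 1.7094 + 7.5252 = 62.01
df = (2−1)(3−1) = 2. Since 62.01 > 9.21, reject the null hypothesis of independence at α = 0.01.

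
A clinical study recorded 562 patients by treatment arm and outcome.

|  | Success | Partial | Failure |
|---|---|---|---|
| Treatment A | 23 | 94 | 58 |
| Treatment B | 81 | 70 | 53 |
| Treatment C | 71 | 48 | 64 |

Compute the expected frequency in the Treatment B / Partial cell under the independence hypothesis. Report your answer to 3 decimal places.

Row total (Treatment B) = 204; column total (Partial) = 212; grand total N = 562.
Expected count = (row total × column total) / N = 204 × 212 / 562 = 76.954.

76.954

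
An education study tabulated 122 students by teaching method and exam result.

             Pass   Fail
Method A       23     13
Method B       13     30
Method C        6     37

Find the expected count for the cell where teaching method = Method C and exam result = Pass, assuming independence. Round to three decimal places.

14.803

Row total (Method C) = 43; column total (Pass) = 42; grand total N = 122.
Expected count = (row total × column total) / N = 43 × 42 / 122 = 14.803.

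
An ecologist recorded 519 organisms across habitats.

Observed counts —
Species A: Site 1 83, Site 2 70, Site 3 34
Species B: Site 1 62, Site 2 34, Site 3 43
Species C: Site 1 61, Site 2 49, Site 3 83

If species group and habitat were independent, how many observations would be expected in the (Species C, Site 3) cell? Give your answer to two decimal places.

Row total (Species C) = 193; column total (Site 3) = 160; grand total N = 519.
Expected count = (row total × column total) / N = 193 × 160 / 519 = 59.50.

59.50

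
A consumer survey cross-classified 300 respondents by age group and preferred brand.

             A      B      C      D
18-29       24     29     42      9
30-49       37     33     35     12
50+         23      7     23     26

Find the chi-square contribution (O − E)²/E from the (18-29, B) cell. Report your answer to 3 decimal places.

1.079

Row total (18-29) = 104; column total (B) = 69; N = 300.
Expected count E = 104 × 69 / 300 = 23.92000.
Contribution = (O − E)²/E = (29 − 23.92000)² / 23.92000 = 1.079.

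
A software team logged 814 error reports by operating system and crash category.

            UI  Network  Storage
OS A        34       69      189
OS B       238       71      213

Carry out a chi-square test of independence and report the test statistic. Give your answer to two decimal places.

97.24

Row totals: 292, 522. Column totals: 272, 140, 402. Grand total N = 814.
Expected counts (row total × column total / N):
  OS A, UI: 292×272/814 = 97.572
  OS A, Network: 292×140/814 = 50.221
  OS A, Storage: 292×402/814 = 144.206
  OS B, UI: 522×272/814 = 174.428
  OS B, Network: 522×140/814 = 89.779
  OS B, Storage: 522×402/814 = 257.794
Contributions (O − E)²/E:
  (34 − 97.572)²/97.572 = 41.4197
  (69 − 50.221)²/50.221 = 7.0220
  (189 − 144.206)²/144.206 = 13.9141
  (238 − 174.428)²/174.428 = 23.1694
  (71 − 89.779)²/89.779 = 3.9280
  (213 − 257.794)²/257.794 = 7.7834
χ² = 41.4197 + 7.0220 + 13.9141 + 23.1694 + 3.9280 + 7.7834 = 97.24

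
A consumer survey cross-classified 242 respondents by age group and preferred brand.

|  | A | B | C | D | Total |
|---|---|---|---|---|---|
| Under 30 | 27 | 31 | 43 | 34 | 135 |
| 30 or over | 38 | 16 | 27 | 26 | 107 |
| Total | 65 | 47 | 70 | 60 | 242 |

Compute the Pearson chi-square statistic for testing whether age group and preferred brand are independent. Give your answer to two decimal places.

Grand total N = 242.
Expected counts (row total × column total / N):
  Under 30, A: 135×65/242 = 36.260
  Under 30, B: 135×47/242 = 26.219
  Under 30, C: 135×70/242 = 39.050
  Under 30, D: 135×60/242 = 33.471
  30 or over, A: 107×65/242 = 28.740
  30 or over, B: 107×47/242 = 20.781
  30 or over, C: 107×70/242 = 30.950
  30 or over, D: 107×60/242 = 26.529
Contributions (O − E)²/E:
  (27 − 36.260)²/36.260 = 2.3648
  (31 − 26.219)²/26.219 = 0.8718
  (43 − 39.050)²/39.050 = 0.3996
  (34 − 33.471)²/33.471 = 0.0084
  (38 − 28.740)²/28.740 = 2.9836
  (16 − 20.781)²/20.781 = 1.0999
  (27 − 30.950)²/30.950 = 0.5041
  (26 − 26.529)²/26.529 = 0.0105
χ² = 2.3648 + 0.8718 + 0.3996 + 0.0084 + 2.9836 + 1.0999 + 0.5041 + 0.0105 = 8.24

8.24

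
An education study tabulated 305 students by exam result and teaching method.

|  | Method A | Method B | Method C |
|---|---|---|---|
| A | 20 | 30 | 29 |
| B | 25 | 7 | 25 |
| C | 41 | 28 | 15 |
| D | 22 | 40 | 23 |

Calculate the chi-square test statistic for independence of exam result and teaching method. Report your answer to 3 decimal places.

31.395

Row totals: 79, 57, 84, 85. Column totals: 108, 105, 92. Grand total N = 305.
Expected counts (row total × column total / N):
  A, Method A: 79×108/305 = 27.9738
  A, Method B: 79×105/305 = 27.1967
  A, Method C: 79×92/305 = 23.8295
  B, Method A: 57×108/305 = 20.1836
  B, Method B: 57×105/305 = 19.6230
  B, Method C: 57×92/305 = 17.1934
  C, Method A: 84×108/305 = 29.7443
  C, Method B: 84×105/305 = 28.9180
  C, Method C: 84×92/305 = 25.3377
  D, Method A: 85×108/305 = 30.0984
  D, Method B: 85×105/305 = 29.2623
  D, Method C: 85×92/305 = 25.6393
Contributions (O − E)²/E:
  (20 − 27.9738)²/27.9738 = 2.2729
  (30 − 27.1967)²/27.1967 = 0.2890
  (29 − 23.8295)²/23.8295 = 1.1219
  (25 − 20.1836)²/20.1836 = 1.1493
  (7 − 19.6230)²/19.6230 = 8.1201
  (25 − 17.1934)²/17.1934 = 3.5446
  (41 − 29.7443)²/29.7443 = 4.2593
  (28 − 28.9180)²/28.9180 = 0.0291
  (15 − 25.3377)²/25.3377 = 4.2177
  (22 − 30.0984)²/30.0984 = 2.1790
  (40 − 29.2623)²/29.2623 = 3.9402
  (23 − 25.6393)²/25.6393 = 0.2717
χ² = 2.2729 + 0.2890 + 1.1219 + 1.1493 + 8.1201 + 3.5446 + 4.2593 + 0.0291 + 4.2177 + 2.1790 + 3.9402 + 0.2717 = 31.395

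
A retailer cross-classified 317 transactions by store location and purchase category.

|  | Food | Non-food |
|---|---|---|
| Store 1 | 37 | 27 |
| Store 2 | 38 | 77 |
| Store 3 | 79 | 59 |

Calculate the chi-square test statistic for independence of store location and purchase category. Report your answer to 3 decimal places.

17.446

Row totals: 64, 115, 138. Column totals: 154, 163. Grand total N = 317.
Expected counts (row total × column total / N):
  Store 1, Food: 64×154/317 = 31.0915
  Store 1, Non-food: 64×163/317 = 32.9085
  Store 2, Food: 115×154/317 = 55.8675
  Store 2, Non-food: 115×163/317 = 59.1325
  Store 3, Food: 138×154/317 = 67.0410
  Store 3, Non-food: 138×163/317 = 70.9590
Contributions (O − E)²/E:
  (37 − 31.0915)²/31.0915 = 1.1228
  (27 − 32.9085)²/32.9085 = 1.0608
  (38 − 55.8675)²/55.8675 = 5.7144
  (77 − 59.1325)²/59.1325 = 5.3989
  (79 − 67.0410)²/67.0410 = 2.1333
  (59 − 70.9590)²/70.9590 = 2.0155
χ² = 1.1228 + 1.0608 + 5.7144 + 5.3989 + 2.1333 + 2.0155 = 17.446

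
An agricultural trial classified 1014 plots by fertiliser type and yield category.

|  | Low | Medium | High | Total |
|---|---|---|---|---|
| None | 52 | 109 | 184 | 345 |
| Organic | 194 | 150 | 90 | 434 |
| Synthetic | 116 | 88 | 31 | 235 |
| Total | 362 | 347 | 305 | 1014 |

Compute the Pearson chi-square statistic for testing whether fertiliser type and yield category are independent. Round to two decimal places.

161.58

Grand total N = 1014.
Expected counts (row total × column total / N):
  None, Low: 345×362/1014 = 123.166
  None, Medium: 345×347/1014 = 118.062
  None, High: 345×305/1014 = 103.772
  Organic, Low: 434×362/1014 = 154.939
  Organic, Medium: 434×347/1014 = 148.519
  Organic, High: 434×305/1014 = 130.542
  Synthetic, Low: 235×362/1014 = 83.895
  Synthetic, Medium: 235×347/1014 = 80.419
  Synthetic, High: 235×305/1014 = 70.685
Contributions (O − E)²/E:
  (52 − 123.166)²/123.166 = 41.1201
  (109 − 118.062)²/118.062 = 0.6956
  (184 − 103.772)²/103.772 = 62.0257
  (194 − 154.939)²/154.939 = 9.8475
  (150 − 148.519)²/148.519 = 0.0148
  (90 − 130.542)²/130.542 = 12.5910
  (116 − 83.895)²/83.895 = 12.2860
  (88 − 80.419)²/80.419 = 0.7147
  (31 − 70.685)²/70.685 = 22.2805
χ² = 41.1201 + 0.6956 + 62.0257 + 9.8475 + 0.0148 + 12.5910 + 12.2860 + 0.7147 + 22.2805 = 161.58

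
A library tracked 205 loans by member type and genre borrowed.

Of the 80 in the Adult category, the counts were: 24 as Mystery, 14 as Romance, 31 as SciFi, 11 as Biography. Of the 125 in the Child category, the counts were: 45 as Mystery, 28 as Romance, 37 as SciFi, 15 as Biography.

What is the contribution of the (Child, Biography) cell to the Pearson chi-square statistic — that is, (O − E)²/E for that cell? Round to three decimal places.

Row total (Child) = 125; column total (Biography) = 26; N = 205.
Expected count E = 125 × 26 / 205 = 15.8537.
Contribution = (O − E)²/E = (15 − 15.8537)² / 15.8537 = 0.046.

0.046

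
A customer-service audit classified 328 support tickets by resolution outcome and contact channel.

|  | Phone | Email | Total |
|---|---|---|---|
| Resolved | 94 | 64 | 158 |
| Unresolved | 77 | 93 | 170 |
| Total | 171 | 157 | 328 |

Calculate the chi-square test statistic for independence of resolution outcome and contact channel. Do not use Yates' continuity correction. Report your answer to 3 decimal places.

Grand total N = 328.
Expected counts (row total × column total / N):
  Resolved, Phone: 158×171/328 = 82.3720
  Resolved, Email: 158×157/328 = 75.6280
  Unresolved, Phone: 170×171/328 = 88.6280
  Unresolved, Email: 170×157/328 = 81.3720
Contributions (O − E)²/E:
  (94 − 82.3720)²/82.3720 = 1.6415
  (64 − 75.6280)²/75.6280 = 1.7878
  (77 − 88.6280)²/88.6280 = 1.5256
  (93 − 81.3720)²/81.3720 = 1.6616
χ² = 1.6415 + 1.7878 + 1.5256 + 1.6616 = 6.617

6.617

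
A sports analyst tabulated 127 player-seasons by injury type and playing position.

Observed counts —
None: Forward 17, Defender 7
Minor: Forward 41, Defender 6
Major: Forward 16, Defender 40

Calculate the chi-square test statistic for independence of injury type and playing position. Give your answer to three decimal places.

Row totals: 24, 47, 56. Column totals: 74, 53. Grand total N = 127.
Expected counts (row total × column total / N):
  None, Forward: 24×74/127 = 13.9843
  None, Defender: 24×53/127 = 10.0157
  Minor, Forward: 47×74/127 = 27.3858
  Minor, Defender: 47×53/127 = 19.6142
  Major, Forward: 56×74/127 = 32.6299
  Major, Defender: 56×53/127 = 23.3701
Contributions (O − E)²/E:
  (17 − 13.9843)²/13.9843 = 0.6503
  (7 − 10.0157)²/10.0157 = 0.9080
  (41 − 27.3858)²/27.3858 = 6.7680
  (6 − 19.6142)²/19.6142 = 9.4496
  (16 − 32.6299)²/32.6299 = 8.4755
  (40 − 23.3701)²/23.3701 = 11.8336
χ² = 0.6503 + 0.9080 + 6.7680 + 9.4496 + 8.4755 + 11.8336 = 38.085

38.085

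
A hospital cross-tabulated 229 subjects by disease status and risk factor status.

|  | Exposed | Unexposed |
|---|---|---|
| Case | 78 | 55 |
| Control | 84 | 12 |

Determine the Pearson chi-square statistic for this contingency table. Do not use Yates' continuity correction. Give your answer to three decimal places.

22.427

Row totals: 133, 96. Column totals: 162, 67. Grand total N = 229.
Expected counts (row total × column total / N):
  Case, Exposed: 133×162/229 = 94.08734
  Case, Unexposed: 133×67/229 = 38.91266
  Control, Exposed: 96×162/229 = 67.91266
  Control, Unexposed: 96×67/229 = 28.08734
Contributions (O − E)²/E:
  (78 − 94.08734)²/94.08734 = 2.7507
  (55 − 38.91266)²/38.91266 = 6.6509
  (84 − 67.91266)²/67.91266 = 3.8108
  (12 − 28.08734)²/28.08734 = 9.2142
χ² = 2.7507 + 6.6509 + 3.8108 + 9.2142 = 22.427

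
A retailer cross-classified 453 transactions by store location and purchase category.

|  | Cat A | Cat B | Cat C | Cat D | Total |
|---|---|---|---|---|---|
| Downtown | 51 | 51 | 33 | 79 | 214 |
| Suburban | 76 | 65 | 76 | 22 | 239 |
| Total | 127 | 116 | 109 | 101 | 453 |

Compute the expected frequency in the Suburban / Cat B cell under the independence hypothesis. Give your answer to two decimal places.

61.20

Row total (Suburban) = 239; column total (Cat B) = 116; grand total N = 453.
Expected count = (row total × column total) / N = 239 × 116 / 453 = 61.20.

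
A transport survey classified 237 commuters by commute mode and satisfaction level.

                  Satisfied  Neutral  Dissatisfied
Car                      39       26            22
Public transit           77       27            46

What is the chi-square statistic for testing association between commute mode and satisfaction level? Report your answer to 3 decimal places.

Row totals: 87, 150. Column totals: 116, 53, 68. Grand total N = 237.
Expected counts (row total × column total / N):
  Car, Satisfied: 87×116/237 = 42.5823
  Car, Neutral: 87×53/237 = 19.4557
  Car, Dissatisfied: 87×68/237 = 24.9620
  Public transit, Satisfied: 150×116/237 = 73.4177
  Public transit, Neutral: 150×53/237 = 33.5443
  Public transit, Dissatisfied: 150×68/237 = 43.0380
Contributions (O − E)²/E:
  (39 − 42.5823)²/42.5823 = 0.3014
  (26 − 19.4557)²/19.4557 = 2.2013
  (22 − 24.9620)²/24.9620 = 0.3515
  (77 − 73.4177)²/73.4177 = 0.1748
  (27 − 33.5443)²/33.5443 = 1.2768
  (46 − 43.0380)²/43.0380 = 0.2039
χ² = 0.3014 + 2.2013 + 0.3515 + 0.1748 + 1.2768 + 0.2039 = 4.510

4.510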